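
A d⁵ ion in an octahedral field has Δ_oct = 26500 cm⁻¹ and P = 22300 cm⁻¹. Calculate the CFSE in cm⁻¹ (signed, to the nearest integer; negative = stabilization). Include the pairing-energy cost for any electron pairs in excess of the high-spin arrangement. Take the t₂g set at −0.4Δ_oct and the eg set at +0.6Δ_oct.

Since Δ_oct = 26500 cm⁻¹ > P = 22300 cm⁻¹, the complex adopts the low-spin configuration.
Configuration: t₂g⁵ eg⁰.
Orbital CFSE = -2.0Δ_oct = -2.0 × 26500 = -53000 cm⁻¹.
Excess pairs vs high-spin: 2 − 0 = 2; pairing cost = +44600 cm⁻¹.
Net CFSE = -53000 + 44600 = -8400 cm⁻¹.

-8400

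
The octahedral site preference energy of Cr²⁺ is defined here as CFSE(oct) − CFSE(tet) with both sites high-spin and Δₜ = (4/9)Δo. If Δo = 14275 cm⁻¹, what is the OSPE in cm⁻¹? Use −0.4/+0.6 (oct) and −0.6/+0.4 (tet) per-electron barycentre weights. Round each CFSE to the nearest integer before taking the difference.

-6027

Group 6 minus oxidation state +2 gives a d⁴ configuration for Cr²⁺.
In an octahedral site d⁴ (HS) is t₂g³ eg¹, giving CFSE(oct) = -0.6Δo = -8565 cm⁻¹.
Tetrahedral: e² t₂², CFSE = 2(−0.6) + 2(+0.4) = -0.4Δₜ = -0.4 × (4/9) × 14275 = -2538 cm⁻¹.
OSPE = -8565 − (-2538) = -6027 cm⁻¹.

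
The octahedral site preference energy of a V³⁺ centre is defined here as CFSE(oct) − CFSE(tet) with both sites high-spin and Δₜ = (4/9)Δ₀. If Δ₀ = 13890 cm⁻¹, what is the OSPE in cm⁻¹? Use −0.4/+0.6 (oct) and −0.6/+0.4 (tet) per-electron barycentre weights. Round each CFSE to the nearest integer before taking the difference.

V sits in group 5; removing 3 electrons leaves V³⁺ with 5 − 3 = 2 d electrons.
Octahedral high-spin t₂g² eg⁰: CFSE = -0.8 × 13890 = -11112 cm⁻¹.
Tetrahedral e² t₂⁰ gives -1.2Δₜ = -1.2 × (4/9) × 13890 = -7408 cm⁻¹.
Subtracting, OSPE = -11112 − (-7408) = -3704 cm⁻¹.

-3704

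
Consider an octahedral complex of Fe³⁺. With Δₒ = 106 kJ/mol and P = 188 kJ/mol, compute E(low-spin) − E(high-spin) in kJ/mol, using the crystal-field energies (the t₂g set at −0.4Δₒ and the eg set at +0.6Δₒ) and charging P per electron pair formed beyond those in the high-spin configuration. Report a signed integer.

Fe is in group 8, so Fe³⁺ is d⁵ (8 − 3 = 5).
In the high-spin limit (t₂g³ eg²) the orbital term is 0.0Δₒ = 0 kJ/mol, with no excess pairing.
Low-spin t₂g⁵ eg⁰ gives -2.0Δₒ = -212 kJ/mol, but forming 2 extra pairs costs 2P = 376 kJ/mol, so E(LS) = -212 + 376 = 164 kJ/mol.
E(LS) − E(HS) = 164 − (0) = 164 kJ/mol.

164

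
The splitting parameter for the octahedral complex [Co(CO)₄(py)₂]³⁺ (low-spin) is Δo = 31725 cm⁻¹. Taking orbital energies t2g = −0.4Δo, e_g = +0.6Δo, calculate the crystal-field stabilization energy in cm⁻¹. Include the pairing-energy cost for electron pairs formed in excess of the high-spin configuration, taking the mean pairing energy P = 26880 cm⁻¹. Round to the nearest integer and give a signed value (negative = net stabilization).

-22380

Ligand charges: 4×(+0) from CO and 2×(+0) from py sum to +0; with overall charge +3, Co is +3.
Co sits in group 9; removing 3 electrons leaves Co³⁺ with 9 − 3 = 6 d electrons.
Electron filling gives t2g^6 e_g^0.
CFSE(orbital) = 6×(-0.4Δo) + 0×(0.6Δo) = -2.4Δo; with Δo = 31725 cm⁻¹ that is -76140 cm⁻¹.
Relative to high-spin t2g^4 e_g^2 (1 paired), the low-spin configuration has 2 additional pairs, contributing +2 × 26880 = +53760 cm⁻¹.
Overall CFSE = -76140 + 53760 = -22380 cm⁻¹.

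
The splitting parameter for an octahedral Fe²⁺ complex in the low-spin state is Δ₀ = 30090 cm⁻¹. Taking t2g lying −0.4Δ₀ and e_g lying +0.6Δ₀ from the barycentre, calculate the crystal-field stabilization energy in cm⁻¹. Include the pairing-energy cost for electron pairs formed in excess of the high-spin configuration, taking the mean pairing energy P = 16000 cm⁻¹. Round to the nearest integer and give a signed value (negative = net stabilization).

-40216

Fe is in group 8, so Fe²⁺ is d⁶ (8 − 2 = 6).
The d⁶ electrons fill as t2g^6 e_g^0.
The orbital stabilization is -2.4Δ₀ = -2.4 × 30090 = -72216 cm⁻¹.
High-spin d⁶ would be t2g^4 e_g^2 with 1 pair; low-spin has 3, so 2 excess pairs cost +2P = +32000 cm⁻¹.
Overall CFSE = -72216 + 32000 = -40216 cm⁻¹.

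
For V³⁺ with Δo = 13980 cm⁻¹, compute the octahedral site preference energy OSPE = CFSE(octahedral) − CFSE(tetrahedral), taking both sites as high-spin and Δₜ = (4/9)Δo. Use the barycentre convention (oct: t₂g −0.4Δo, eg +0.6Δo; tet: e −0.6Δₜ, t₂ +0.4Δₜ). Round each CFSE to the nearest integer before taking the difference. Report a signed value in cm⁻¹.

-3728

V³⁺: group 5, so d-count = 5 − 3 = 2.
Octahedral high-spin t₂g² eg⁰: CFSE = -0.8 × 13980 = -11184 cm⁻¹.
In a tetrahedral site the filling is e² t₂⁰: CFSE(tet) = -1.2Δₜ = -1.2 × (4/9)(13980) = -7456 cm⁻¹.
OSPE = CFSE(oct) − CFSE(tet) = -11184 − (-7456) = -3728 cm⁻¹.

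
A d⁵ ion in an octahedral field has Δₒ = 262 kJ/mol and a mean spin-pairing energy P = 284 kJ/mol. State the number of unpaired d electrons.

Here Δₒ < P (262 < 284), so the high-spin state is favoured.
That gives t₂g³ eg².
Unpaired electrons: 5.

5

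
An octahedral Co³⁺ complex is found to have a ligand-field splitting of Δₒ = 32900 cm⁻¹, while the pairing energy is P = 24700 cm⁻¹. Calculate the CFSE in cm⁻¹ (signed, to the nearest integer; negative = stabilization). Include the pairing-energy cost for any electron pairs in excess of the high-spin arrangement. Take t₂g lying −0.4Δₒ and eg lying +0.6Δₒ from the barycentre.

-29560

Co sits in group 9; removing 3 electrons leaves Co³⁺ with 9 − 3 = 6 d electrons.
With Δₒ > P the complex is low-spin.
Filling d⁶ accordingly: t₂g⁶ eg⁰.
Orbital CFSE = -2.4Δₒ = -2.4 × 32900 = -78960 cm⁻¹.
Excess pairs vs high-spin: 3 − 1 = 2; pairing cost = +49400 cm⁻¹.
Net CFSE = -78960 + 49400 = -29560 cm⁻¹.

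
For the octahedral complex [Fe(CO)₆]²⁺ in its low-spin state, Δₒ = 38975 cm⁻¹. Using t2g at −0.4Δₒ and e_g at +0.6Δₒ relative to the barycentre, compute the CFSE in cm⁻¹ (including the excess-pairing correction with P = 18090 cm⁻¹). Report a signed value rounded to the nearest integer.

-57360

CO is neutral, so the +2 overall charge sits on Fe: oxidation state +2.
Fe²⁺: group 8, so d-count = 8 − 2 = 6.
Configuration: t2g^6 e_g^0.
CFSE(orbital) = 6×(-0.4Δₒ) + 0×(0.6Δₒ) = -2.4Δₒ; with Δₒ = 38975 cm⁻¹ that is -93540 cm⁻¹.
Relative to high-spin t2g^4 e_g^2 (1 paired), the low-spin configuration has 2 additional pairs, contributing +2 × 18090 = +36180 cm⁻¹.
Net CFSE = -93540 + 36180 = -57360 cm⁻¹.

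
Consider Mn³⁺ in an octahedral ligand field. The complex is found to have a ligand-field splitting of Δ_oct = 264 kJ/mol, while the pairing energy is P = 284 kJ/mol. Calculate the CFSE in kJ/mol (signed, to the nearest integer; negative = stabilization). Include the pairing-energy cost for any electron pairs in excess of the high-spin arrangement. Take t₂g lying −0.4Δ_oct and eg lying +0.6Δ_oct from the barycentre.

Group 7 minus oxidation state +3 gives a d⁴ configuration for Mn³⁺.
With Δ_oct < P the complex is high-spin.
That gives t₂g³ eg¹.
Orbital CFSE = -0.6Δ_oct = -0.6 × 264 = -158 kJ/mol.
High-spin has no excess pairs, so no pairing correction applies.

-158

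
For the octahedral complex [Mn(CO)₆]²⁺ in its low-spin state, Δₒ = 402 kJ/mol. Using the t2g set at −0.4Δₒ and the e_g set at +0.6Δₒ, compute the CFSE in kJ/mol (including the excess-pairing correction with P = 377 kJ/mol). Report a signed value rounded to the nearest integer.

CO is neutral, so the +2 overall charge sits on Mn: oxidation state +2.
Mn is in group 7, so Mn²⁺ is d⁵ (7 − 2 = 5).
Configuration: t2g^5 e_g^0.
Orbital CFSE = 5(-0.4) + 0(0.6) = -2.0Δₒ = -2.0 × 402 = -804 kJ/mol.
Relative to high-spin t2g^3 e_g^2 (0 paired), the low-spin configuration has 2 additional pairs, contributing +2 × 377 = +754 kJ/mol.
Net CFSE = -804 + 754 = -50 kJ/mol.

-50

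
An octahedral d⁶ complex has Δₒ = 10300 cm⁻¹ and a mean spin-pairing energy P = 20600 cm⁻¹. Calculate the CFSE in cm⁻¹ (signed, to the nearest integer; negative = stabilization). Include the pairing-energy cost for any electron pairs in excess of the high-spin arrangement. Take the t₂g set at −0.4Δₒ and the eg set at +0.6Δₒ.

-4120

Δₒ < P, so pairing is avoided: the ground state is high-spin.
Filling d⁶ accordingly: t₂g⁴ eg².
Orbital CFSE = -0.4Δₒ = -0.4 × 10300 = -4120 cm⁻¹.
High-spin has no excess pairs, so no pairing correction applies.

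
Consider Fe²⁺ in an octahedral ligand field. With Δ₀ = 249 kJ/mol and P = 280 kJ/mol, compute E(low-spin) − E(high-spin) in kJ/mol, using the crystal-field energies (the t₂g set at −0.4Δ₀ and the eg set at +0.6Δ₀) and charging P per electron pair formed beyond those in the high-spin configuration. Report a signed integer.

Group 8 minus oxidation state +2 gives a d⁶ configuration for Fe²⁺.
High-spin d⁶ fills as t₂g⁴ eg² with CFSE 4(−0.4) + 2(+0.6) = -0.4Δ₀ = -100 kJ/mol.
Low-spin: t₂g⁶ eg⁰, orbital CFSE = -2.4Δ₀ = -598 kJ/mol; plus 2 excess pairs × P = +560 kJ/mol; total -38 kJ/mol.
E(LS) − E(HS) = -38 − (-100) = 62 kJ/mol.

62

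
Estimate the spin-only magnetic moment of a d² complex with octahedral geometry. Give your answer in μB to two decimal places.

2.83 μB

For octahedral d² the high- and low-spin configurations coincide.
Configuration: t₂g² eg⁰ → 2 unpaired electrons.
μ(spin-only) = √[2(2+2)] = √8 ≈ 2.83 μB.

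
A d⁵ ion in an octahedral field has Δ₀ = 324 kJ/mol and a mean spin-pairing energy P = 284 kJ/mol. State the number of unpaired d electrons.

Δ₀ > P, so pairing is preferred: the ground state is low-spin.
Configuration: t₂g⁵ eg⁰.
Unpaired electrons: 1.

1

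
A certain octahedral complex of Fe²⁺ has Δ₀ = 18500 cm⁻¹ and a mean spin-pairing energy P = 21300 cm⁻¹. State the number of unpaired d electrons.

4

Fe is in group 8, so Fe²⁺ is d⁶ (8 − 2 = 6).
Since Δ₀ = 18500 cm⁻¹ < P = 21300 cm⁻¹, the complex adopts the high-spin configuration.
Configuration: t₂g⁴ eg².
Unpaired electrons: 4.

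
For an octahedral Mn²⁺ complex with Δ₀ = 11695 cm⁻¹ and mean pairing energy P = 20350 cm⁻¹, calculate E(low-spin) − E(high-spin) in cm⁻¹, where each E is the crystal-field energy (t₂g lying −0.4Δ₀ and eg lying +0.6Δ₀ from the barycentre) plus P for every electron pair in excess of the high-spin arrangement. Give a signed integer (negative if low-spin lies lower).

Mn is in group 7, so Mn²⁺ is d⁵ (7 − 2 = 5).
High-spin d⁵ fills as t₂g³ eg² with CFSE 3(−0.4) + 2(+0.6) = 0.0Δ₀ = 0 cm⁻¹.
Low-spin t₂g⁵ eg⁰ gives -2.0Δ₀ = -23390 cm⁻¹, but forming 2 extra pairs costs 2P = 40700 cm⁻¹, so E(LS) = -23390 + 40700 = 17310 cm⁻¹.
E(LS) − E(HS) = 17310 − (0) = 17310 cm⁻¹.

17310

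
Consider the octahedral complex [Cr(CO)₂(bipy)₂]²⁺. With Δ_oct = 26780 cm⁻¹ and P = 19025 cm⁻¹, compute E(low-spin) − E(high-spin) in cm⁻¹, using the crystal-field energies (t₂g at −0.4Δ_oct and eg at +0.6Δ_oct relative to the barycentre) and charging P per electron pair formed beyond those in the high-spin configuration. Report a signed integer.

-7755

Ligand charges: 2×(+0) from CO and 2×(+0) from bipy sum to +0; with overall charge +2, Cr is +2.
Cr sits in group 6; removing 2 electrons leaves Cr²⁺ with 6 − 2 = 4 d electrons.
In the high-spin limit (t₂g³ eg¹) the orbital term is -0.6Δ_oct = -16068 cm⁻¹, with no excess pairing.
Low-spin t₂g⁴ eg⁰ gives -1.6Δ_oct = -42848 cm⁻¹, but forming 1 extra pair costs 1P = 19025 cm⁻¹, so E(LS) = -42848 + 19025 = -23823 cm⁻¹.
E(LS) − E(HS) = -23823 − (-16068) = -7755 cm⁻¹.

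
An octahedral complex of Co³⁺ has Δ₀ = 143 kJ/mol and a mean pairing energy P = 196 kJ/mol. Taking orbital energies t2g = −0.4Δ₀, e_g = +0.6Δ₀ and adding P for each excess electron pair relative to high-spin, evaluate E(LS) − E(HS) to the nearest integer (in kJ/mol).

Group 9 minus oxidation state +3 gives a d⁶ configuration for Co³⁺.
High-spin: t2g^4 e_g^2, CFSE = -0.4Δ₀ = -57 kJ/mol.
For low-spin the configuration is t2g^6 e_g^0: orbital energy -2.4 × 143 = -343 kJ/mol, and 2 additional pairs relative to high-spin add 392 kJ/mol, giving 49 kJ/mol.
The difference is 49 − (-57) = 106 kJ/mol, so high-spin lies lower.

106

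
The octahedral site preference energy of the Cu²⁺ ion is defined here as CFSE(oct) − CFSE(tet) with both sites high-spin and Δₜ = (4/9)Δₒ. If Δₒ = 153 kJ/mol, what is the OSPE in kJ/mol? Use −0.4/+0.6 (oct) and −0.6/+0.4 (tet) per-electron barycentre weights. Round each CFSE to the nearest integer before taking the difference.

-65

Cu²⁺: group 11, so d-count = 11 − 2 = 9.
Octahedral (high-spin): t2g^6 e_g^3, CFSE = 6(−0.4) + 3(+0.6) = -0.6Δₒ = -0.6 × 153 = -92 kJ/mol.
Tetrahedral e^4 t2^5 gives -0.4Δₜ = -0.4 × (4/9) × 153 = -27 kJ/mol.
Subtracting, OSPE = -92 − (-27) = -65 kJ/mol.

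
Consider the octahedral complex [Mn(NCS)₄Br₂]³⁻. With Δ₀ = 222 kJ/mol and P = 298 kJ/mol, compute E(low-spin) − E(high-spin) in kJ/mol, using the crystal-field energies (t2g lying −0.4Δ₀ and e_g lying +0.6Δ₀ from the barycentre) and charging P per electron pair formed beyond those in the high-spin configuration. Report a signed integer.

Ligand charges: 4×(-1) from NCS⁻ and 2×(-1) from Br⁻ sum to -6; with overall charge -3, Mn is +3.
Mn is in group 7, so Mn³⁺ is d⁴ (7 − 3 = 4).
High-spin: t2g^3 e_g^1, CFSE = -0.6Δ₀ = -133 kJ/mol.
Low-spin t2g^4 e_g^0 gives -1.6Δ₀ = -355 kJ/mol, but forming 1 extra pair costs 1P = 298 kJ/mol, so E(LS) = -355 + 298 = -57 kJ/mol.
E(LS) − E(HS) = -57 − (-133) = 76 kJ/mol.

76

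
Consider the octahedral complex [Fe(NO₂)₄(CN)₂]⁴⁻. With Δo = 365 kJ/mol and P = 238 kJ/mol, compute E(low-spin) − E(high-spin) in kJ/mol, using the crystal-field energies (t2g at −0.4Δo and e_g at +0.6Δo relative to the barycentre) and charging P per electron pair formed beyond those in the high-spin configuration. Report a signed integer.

Ligand charges: 4×(-1) from NO₂⁻ and 2×(-1) from CN⁻ sum to -6; with overall charge -4, Fe is +2.
Fe sits in group 8; removing 2 electrons leaves Fe²⁺ with 8 − 2 = 6 d electrons.
High-spin d⁶ fills as t2g^4 e_g^2 with CFSE 4(−0.4) + 2(+0.6) = -0.4Δo = -146 kJ/mol.
Low-spin t2g^6 e_g^0 gives -2.4Δo = -876 kJ/mol, but forming 2 extra pairs costs 2P = 476 kJ/mol, so E(LS) = -876 + 476 = -400 kJ/mol.
Thus E(LS) − E(HS) = -254 kJ/mol.

-254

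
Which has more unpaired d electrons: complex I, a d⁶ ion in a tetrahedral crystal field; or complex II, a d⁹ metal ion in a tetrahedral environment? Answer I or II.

I

I: Tetrahedral fields are weak (Δₜ ≈ 4/9 Δₒ), so electrons fill high-spin; e³ t₂³ → 4 unpaired.
II: Tetrahedral fields are weak (Δₜ ≈ 4/9 Δₒ), so electrons fill high-spin; e⁴ t₂⁵ → 1 unpaired.
So I has more unpaired electrons.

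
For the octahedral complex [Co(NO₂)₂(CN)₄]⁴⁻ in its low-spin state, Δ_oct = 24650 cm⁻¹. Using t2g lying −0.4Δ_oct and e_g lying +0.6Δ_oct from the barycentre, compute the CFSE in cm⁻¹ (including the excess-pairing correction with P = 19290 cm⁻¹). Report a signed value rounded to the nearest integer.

-25080

Ligand charges: 2×(-1) from NO₂⁻ and 4×(-1) from CN⁻ sum to -6; with overall charge -4, Co is +2.
Co²⁺: group 9, so d-count = 9 − 2 = 7.
Configuration: t2g^6 e_g^1.
The orbital stabilization is -1.8Δ_oct = -1.8 × 24650 = -44370 cm⁻¹.
High-spin d⁷ would be t2g^5 e_g^2 with 2 pairs; low-spin has 3, so 1 excess pair costs +1P = +19290 cm⁻¹.
Combining: -44370 + 19290 = -25080 cm⁻¹.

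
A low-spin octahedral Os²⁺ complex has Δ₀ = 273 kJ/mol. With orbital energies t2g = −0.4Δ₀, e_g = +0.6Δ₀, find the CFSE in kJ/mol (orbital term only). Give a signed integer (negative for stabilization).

-655

Os²⁺: group 8, so d-count = 8 − 2 = 6.
Electron filling gives t2g^6 e_g^0.
Orbital CFSE = 6(-0.4) + 0(0.6) = -2.4Δ₀ = -2.4 × 273 = -655 kJ/mol.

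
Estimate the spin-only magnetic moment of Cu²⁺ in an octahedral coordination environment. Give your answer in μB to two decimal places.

1.73 μB

Cu sits in group 11; removing 2 electrons leaves Cu²⁺ with 11 − 2 = 9 d electrons.
Configuration: t₂g⁶ eg³ → 1 unpaired electron.
μ(spin-only) = √[1(1+2)] = √3 ≈ 1.73 μB.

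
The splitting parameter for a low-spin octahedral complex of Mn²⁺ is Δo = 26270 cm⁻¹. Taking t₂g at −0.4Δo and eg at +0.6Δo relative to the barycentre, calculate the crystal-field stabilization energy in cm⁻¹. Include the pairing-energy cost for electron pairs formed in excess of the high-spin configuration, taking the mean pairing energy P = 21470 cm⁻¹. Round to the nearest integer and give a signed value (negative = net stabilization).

-9600

Mn is in group 7, so Mn²⁺ is d⁵ (7 − 2 = 5).
The d⁵ electrons fill as t₂g⁵ eg⁰.
The orbital stabilization is -2.0Δo = -2.0 × 26270 = -52540 cm⁻¹.
Pairing penalty: 2 pairs vs 0 in the high-spin reference → 2 extra × P = 42940 cm⁻¹.
Combining: -52540 + 42940 = -9600 cm⁻¹.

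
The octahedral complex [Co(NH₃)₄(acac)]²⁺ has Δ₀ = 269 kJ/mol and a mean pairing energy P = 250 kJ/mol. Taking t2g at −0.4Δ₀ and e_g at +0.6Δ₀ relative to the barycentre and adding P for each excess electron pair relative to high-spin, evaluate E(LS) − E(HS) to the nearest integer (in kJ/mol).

Ligand charges: 4×(+0) from NH₃ and 1×(-1) from acac⁻ sum to -1; with overall charge +2, Co is +3.
Group 9 minus oxidation state +3 gives a d⁶ configuration for Co³⁺.
In the high-spin limit (t2g^4 e_g^2) the orbital term is -0.4Δ₀ = -108 kJ/mol, with no excess pairing.
Low-spin t2g^6 e_g^0 gives -2.4Δ₀ = -646 kJ/mol, but forming 2 extra pairs costs 2P = 500 kJ/mol, so E(LS) = -646 + 500 = -146 kJ/mol.
E(LS) − E(HS) = -146 − (-108) = -38 kJ/mol.

-38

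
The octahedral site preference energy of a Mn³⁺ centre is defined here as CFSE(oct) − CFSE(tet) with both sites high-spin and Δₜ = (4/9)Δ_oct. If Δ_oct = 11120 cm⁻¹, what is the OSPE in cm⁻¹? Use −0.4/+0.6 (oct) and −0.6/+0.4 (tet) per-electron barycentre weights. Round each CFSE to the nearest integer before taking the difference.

Mn³⁺: group 7, so d-count = 7 − 3 = 4.
Octahedral (high-spin): t₂g³ eg¹, CFSE = 3(−0.4) + 1(+0.6) = -0.6Δ_oct = -0.6 × 11120 = -6672 cm⁻¹.
Tetrahedral e² t₂² gives -0.4Δₜ = -0.4 × (4/9) × 11120 = -1977 cm⁻¹.
Subtracting, OSPE = -6672 − (-1977) = -4695 cm⁻¹.

-4695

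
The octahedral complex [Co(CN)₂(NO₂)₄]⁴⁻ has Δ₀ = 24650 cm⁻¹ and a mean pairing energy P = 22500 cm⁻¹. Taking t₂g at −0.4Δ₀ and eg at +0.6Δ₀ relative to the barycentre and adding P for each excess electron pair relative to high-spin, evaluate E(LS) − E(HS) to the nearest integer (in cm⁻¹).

-2150

Ligand charges: 2×(-1) from CN⁻ and 4×(-1) from NO₂⁻ sum to -6; with overall charge -4, Co is +2.
Group 9 minus oxidation state +2 gives a d⁷ configuration for Co²⁺.
High-spin: t₂g⁵ eg², CFSE = -0.8Δ₀ = -19720 cm⁻¹.
Low-spin t₂g⁶ eg¹ gives -1.8Δ₀ = -44370 cm⁻¹, but forming 1 extra pair costs 1P = 22500 cm⁻¹, so E(LS) = -44370 + 22500 = -21870 cm⁻¹.
E(LS) − E(HS) = -21870 − (-19720) = -2150 cm⁻¹.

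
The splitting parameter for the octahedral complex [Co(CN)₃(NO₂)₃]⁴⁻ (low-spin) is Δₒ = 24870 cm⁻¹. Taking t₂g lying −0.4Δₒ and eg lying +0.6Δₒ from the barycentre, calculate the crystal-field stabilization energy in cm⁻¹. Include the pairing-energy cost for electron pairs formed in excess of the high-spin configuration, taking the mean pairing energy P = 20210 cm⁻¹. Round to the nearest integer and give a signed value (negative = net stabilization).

Ligand charges: 3×(-1) from CN⁻ and 3×(-1) from NO₂⁻ sum to -6; with overall charge -4, Co is +2.
Co is in group 9, so Co²⁺ is d⁷ (9 − 2 = 7).
Configuration: t₂g⁶ eg¹.
CFSE(orbital) = 6×(-0.4Δₒ) + 1×(0.6Δₒ) = -1.8Δₒ; with Δₒ = 24870 cm⁻¹ that is -44766 cm⁻¹.
Pairing penalty: 3 pairs vs 2 in the high-spin reference → 1 extra × P = 20210 cm⁻¹.
Net CFSE = -44766 + 20210 = -24556 cm⁻¹.

-24556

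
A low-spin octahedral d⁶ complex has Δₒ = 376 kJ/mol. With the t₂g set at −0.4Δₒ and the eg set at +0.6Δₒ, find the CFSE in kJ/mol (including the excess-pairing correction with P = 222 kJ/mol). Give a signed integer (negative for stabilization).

-458

Electron filling gives t₂g⁶ eg⁰.
Orbital CFSE = 6(-0.4) + 0(0.6) = -2.4Δₒ = -2.4 × 376 = -902 kJ/mol.
High-spin d⁶ would be t₂g⁴ eg² with 1 pair; low-spin has 3, so 2 excess pairs cost +2P = +444 kJ/mol.
Net CFSE = -902 + 444 = -458 kJ/mol.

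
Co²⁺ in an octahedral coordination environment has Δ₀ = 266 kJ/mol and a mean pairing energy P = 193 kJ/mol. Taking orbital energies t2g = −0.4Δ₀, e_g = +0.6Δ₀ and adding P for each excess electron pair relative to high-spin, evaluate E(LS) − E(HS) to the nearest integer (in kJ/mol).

Co²⁺: group 9, so d-count = 9 − 2 = 7.
In the high-spin limit (t2g^5 e_g^2) the orbital term is -0.8Δ₀ = -213 kJ/mol, with no excess pairing.
For low-spin the configuration is t2g^6 e_g^1: orbital energy -1.8 × 266 = -479 kJ/mol, and 1 additional pair relative to high-spin adds 193 kJ/mol, giving -286 kJ/mol.
Thus E(LS) − E(HS) = -73 kJ/mol.

-73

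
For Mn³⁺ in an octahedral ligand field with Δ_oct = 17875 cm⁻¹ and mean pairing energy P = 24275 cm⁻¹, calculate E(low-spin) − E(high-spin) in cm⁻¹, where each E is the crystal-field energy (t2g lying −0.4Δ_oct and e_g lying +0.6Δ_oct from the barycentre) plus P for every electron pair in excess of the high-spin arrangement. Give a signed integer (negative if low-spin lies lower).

Group 7 minus oxidation state +3 gives a d⁴ configuration for Mn³⁺.
High-spin: t2g^3 e_g^1, CFSE = -0.6Δ_oct = -10725 cm⁻¹.
Low-spin t2g^4 e_g^0 gives -1.6Δ_oct = -28600 cm⁻¹, but forming 1 extra pair costs 1P = 24275 cm⁻¹, so E(LS) = -28600 + 24275 = -4325 cm⁻¹.
E(LS) − E(HS) = -4325 − (-10725) = 6400 cm⁻¹.

6400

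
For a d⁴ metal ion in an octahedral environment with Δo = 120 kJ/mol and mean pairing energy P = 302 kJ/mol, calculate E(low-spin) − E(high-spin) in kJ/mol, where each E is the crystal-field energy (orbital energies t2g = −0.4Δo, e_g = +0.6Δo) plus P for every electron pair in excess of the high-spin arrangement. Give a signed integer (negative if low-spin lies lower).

High-spin d⁴ fills as t2g^3 e_g^1 with CFSE 3(−0.4) + 1(+0.6) = -0.6Δo = -72 kJ/mol.
Low-spin t2g^4 e_g^0 gives -1.6Δo = -192 kJ/mol, but forming 1 extra pair costs 1P = 302 kJ/mol, so E(LS) = -192 + 302 = 110 kJ/mol.
Thus E(LS) − E(HS) = 182 kJ/mol.

182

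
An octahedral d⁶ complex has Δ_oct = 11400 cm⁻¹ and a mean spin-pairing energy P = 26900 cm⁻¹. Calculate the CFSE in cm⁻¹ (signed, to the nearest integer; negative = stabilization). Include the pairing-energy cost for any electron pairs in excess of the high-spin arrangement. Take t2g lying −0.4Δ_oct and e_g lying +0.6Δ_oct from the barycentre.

-4560

Here Δ_oct < P (11400 < 26900), so the high-spin state is favoured.
That gives t2g^4 e_g^2.
Orbital CFSE = -0.4Δ_oct = -0.4 × 11400 = -4560 cm⁻¹.
High-spin has no excess pairs, so no pairing correction applies.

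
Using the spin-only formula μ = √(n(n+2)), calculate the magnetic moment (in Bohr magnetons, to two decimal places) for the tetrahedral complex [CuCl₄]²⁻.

Each Cl⁻ contributes -1; 4 × (-1) = -4. With overall charge -2, Cu is in the +2 oxidation state.
Cu is in group 11, so Cu²⁺ is d⁹ (11 − 2 = 9).
With tetrahedral geometry the complex is necessarily high-spin.
Configuration: e⁴ t₂⁵ → 1 unpaired electron.
μ(spin-only) = √[1(1+2)] = √3 ≈ 1.73 Bohr magnetons.

1.73 Bohr magnetons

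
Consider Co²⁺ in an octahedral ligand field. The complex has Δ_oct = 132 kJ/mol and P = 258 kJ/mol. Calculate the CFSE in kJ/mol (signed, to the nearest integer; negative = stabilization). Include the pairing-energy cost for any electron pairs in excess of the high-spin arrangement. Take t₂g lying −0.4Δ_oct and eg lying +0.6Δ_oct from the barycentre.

-106

Co is in group 9, so Co²⁺ is d⁷ (9 − 2 = 7).
Δ_oct < P, so pairing is avoided: the ground state is high-spin.
That gives t₂g⁵ eg².
Orbital CFSE = -0.8Δ_oct = -0.8 × 132 = -106 kJ/mol.
High-spin has no excess pairs, so no pairing correction applies.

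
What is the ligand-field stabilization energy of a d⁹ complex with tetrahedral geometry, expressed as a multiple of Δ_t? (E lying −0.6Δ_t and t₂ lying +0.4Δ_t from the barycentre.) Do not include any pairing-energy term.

-0.4 Δ_t

With tetrahedral geometry the complex is necessarily high-spin.
Configuration: e⁴ t₂⁵.
CFSE = 4(-0.6Δ_t) + 5(0.4Δ_t) = -2.4Δ_t + 2.0Δ_t = -0.4Δ_t.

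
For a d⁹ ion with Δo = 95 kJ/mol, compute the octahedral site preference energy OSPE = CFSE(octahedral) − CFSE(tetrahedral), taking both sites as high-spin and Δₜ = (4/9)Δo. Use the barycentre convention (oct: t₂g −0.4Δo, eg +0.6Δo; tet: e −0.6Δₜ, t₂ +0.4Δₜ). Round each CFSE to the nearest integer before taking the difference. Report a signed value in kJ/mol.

Octahedral (high-spin): t2g^6 e_g^3, CFSE = 6(−0.4) + 3(+0.6) = -0.6Δo = -0.6 × 95 = -57 kJ/mol.
In a tetrahedral site the filling is e^4 t2^5: CFSE(tet) = -0.4Δₜ = -0.4 × (4/9)(95) = -17 kJ/mol.
Subtracting, OSPE = -57 − (-17) = -40 kJ/mol.

-40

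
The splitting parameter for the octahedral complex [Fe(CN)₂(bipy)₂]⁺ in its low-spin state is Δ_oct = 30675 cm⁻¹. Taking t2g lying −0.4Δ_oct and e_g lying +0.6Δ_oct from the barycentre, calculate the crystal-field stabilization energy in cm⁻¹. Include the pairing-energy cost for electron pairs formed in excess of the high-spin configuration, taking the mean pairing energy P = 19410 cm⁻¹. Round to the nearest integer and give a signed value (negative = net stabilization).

-22530

Ligand charges: 2×(-1) from CN⁻ and 2×(+0) from bipy sum to -2; with overall charge +1, Fe is +3.
Fe is in group 8, so Fe³⁺ is d⁵ (8 − 3 = 5).
Configuration: t2g^5 e_g^0.
Orbital CFSE = 5(-0.4) + 0(0.6) = -2.0Δ_oct = -2.0 × 30675 = -61350 cm⁻¹.
Relative to high-spin t2g^3 e_g^2 (0 paired), the low-spin configuration has 2 additional pairs, contributing +2 × 19410 = +38820 cm⁻¹.
Combining: -61350 + 38820 = -22530 cm⁻¹.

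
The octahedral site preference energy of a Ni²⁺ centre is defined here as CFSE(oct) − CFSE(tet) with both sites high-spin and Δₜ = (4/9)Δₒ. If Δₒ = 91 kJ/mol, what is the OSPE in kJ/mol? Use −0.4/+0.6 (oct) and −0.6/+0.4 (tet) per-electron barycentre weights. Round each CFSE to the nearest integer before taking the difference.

Group 10 minus oxidation state +2 gives a d⁸ configuration for Ni²⁺.
In an octahedral site d⁸ (HS) is t2g^6 e_g^2, giving CFSE(oct) = -1.2Δₒ = -109 kJ/mol.
Tetrahedral: e^4 t2^4, CFSE = 4(−0.6) + 4(+0.4) = -0.8Δₜ = -0.8 × (4/9) × 91 = -32 kJ/mol.
OSPE = CFSE(oct) − CFSE(tet) = -109 − (-32) = -77 kJ/mol.

-77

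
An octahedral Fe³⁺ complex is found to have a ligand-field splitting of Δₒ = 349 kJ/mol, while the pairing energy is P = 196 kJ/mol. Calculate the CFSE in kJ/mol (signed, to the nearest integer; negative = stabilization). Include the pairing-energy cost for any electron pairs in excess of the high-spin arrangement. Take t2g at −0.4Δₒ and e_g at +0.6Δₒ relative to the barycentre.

Fe is in group 8, so Fe³⁺ is d⁵ (8 − 3 = 5).
Δₒ > P, so pairing is preferred: the ground state is low-spin.
That gives t2g^5 e_g^0.
Orbital CFSE = -2.0Δₒ = -2.0 × 349 = -698 kJ/mol.
Excess pairs vs high-spin: 2 − 0 = 2; pairing cost = +392 kJ/mol.
Net CFSE = -698 + 392 = -306 kJ/mol.

-306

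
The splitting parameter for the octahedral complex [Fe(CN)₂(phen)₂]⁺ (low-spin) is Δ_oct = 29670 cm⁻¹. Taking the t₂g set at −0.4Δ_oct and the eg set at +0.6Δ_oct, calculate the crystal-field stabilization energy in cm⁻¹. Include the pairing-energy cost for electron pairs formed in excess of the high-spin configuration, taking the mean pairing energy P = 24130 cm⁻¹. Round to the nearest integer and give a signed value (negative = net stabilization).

Ligand charges: 2×(-1) from CN⁻ and 2×(+0) from phen sum to -2; with overall charge +1, Fe is +3.
Fe sits in group 8; removing 3 electrons leaves Fe³⁺ with 8 − 3 = 5 d electrons.
The d⁵ electrons fill as t₂g⁵ eg⁰.
CFSE(orbital) = 5×(-0.4Δ_oct) + 0×(0.6Δ_oct) = -2.0Δ_oct; with Δ_oct = 29670 cm⁻¹ that is -59340 cm⁻¹.
High-spin d⁵ would be t₂g³ eg² with 0 pairs; low-spin has 2, so 2 excess pairs cost +2P = +48260 cm⁻¹.
Combining: -59340 + 48260 = -11080 cm⁻¹.

-11080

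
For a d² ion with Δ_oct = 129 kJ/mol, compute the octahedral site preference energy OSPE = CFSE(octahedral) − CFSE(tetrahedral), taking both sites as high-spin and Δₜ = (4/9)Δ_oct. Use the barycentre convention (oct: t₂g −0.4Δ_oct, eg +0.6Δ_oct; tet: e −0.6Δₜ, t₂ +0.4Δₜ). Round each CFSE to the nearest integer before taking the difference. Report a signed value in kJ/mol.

-34

In an octahedral site d² (HS) is t2g^2 e_g^0, giving CFSE(oct) = -0.8Δ_oct = -103 kJ/mol.
In a tetrahedral site the filling is e^2 t2^0: CFSE(tet) = -1.2Δₜ = -1.2 × (4/9)(129) = -69 kJ/mol.
OSPE = -103 − (-69) = -34 kJ/mol.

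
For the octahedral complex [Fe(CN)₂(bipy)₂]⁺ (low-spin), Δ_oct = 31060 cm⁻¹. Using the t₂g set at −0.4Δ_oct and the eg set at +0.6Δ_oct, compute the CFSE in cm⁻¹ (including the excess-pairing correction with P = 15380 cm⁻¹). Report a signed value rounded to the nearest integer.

Ligand charges: 2×(-1) from CN⁻ and 2×(+0) from bipy sum to -2; with overall charge +1, Fe is +3.
Fe is in group 8, so Fe³⁺ is d⁵ (8 − 3 = 5).
The d⁵ electrons fill as t₂g⁵ eg⁰.
Orbital CFSE = 5(-0.4) + 0(0.6) = -2.0Δ_oct = -2.0 × 31060 = -62120 cm⁻¹.
Relative to high-spin t₂g³ eg² (0 paired), the low-spin configuration has 2 additional pairs, contributing +2 × 15380 = +30760 cm⁻¹.
Combining: -62120 + 30760 = -31360 cm⁻¹.

-31360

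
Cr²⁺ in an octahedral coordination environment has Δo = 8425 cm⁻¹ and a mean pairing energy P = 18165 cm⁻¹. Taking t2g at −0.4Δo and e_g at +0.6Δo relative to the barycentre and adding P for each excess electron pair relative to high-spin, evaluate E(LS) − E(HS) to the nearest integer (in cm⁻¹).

Group 6 minus oxidation state +2 gives a d⁴ configuration for Cr²⁺.
In the high-spin limit (t2g^3 e_g^1) the orbital term is -0.6Δo = -5055 cm⁻¹, with no excess pairing.
Low-spin t2g^4 e_g^0 gives -1.6Δo = -13480 cm⁻¹, but forming 1 extra pair costs 1P = 18165 cm⁻¹, so E(LS) = -13480 + 18165 = 4685 cm⁻¹.
The difference is 4685 − (-5055) = 9740 cm⁻¹, so high-spin lies lower.

9740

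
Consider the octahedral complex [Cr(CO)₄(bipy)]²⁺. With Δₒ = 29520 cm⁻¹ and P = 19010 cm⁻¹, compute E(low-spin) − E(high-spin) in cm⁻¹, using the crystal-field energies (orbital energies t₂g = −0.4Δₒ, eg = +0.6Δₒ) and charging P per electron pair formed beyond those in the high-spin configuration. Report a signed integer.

Ligand charges: 4×(+0) from CO and 1×(+0) from bipy sum to +0; with overall charge +2, Cr is +2.
Cr²⁺: group 6, so d-count = 6 − 2 = 4.
In the high-spin limit (t₂g³ eg¹) the orbital term is -0.6Δₒ = -17712 cm⁻¹, with no excess pairing.
Low-spin: t₂g⁴ eg⁰, orbital CFSE = -1.6Δₒ = -47232 cm⁻¹; plus 1 excess pair × P = +19010 cm⁻¹; total -28222 cm⁻¹.
E(LS) − E(HS) = -28222 − (-17712) = -10510 cm⁻¹.

-10510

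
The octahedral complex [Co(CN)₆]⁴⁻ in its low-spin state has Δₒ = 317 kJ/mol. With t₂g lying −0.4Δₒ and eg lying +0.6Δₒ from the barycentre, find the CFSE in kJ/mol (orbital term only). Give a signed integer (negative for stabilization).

Each CN⁻ contributes -1; 6 × (-1) = -6. With overall charge -4, Co is in the +2 oxidation state.
Group 9 minus oxidation state +2 gives a d⁷ configuration for Co²⁺.
Electron filling gives t₂g⁶ eg¹.
The orbital stabilization is -1.8Δₒ = -1.8 × 317 = -571 kJ/mol.

-571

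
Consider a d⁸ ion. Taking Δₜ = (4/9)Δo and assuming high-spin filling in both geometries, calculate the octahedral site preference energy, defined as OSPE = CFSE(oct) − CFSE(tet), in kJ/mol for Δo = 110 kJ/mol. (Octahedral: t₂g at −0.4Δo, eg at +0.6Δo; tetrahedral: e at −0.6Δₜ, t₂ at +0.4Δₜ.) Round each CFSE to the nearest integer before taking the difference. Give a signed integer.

-93

Octahedral (high-spin): t₂g⁶ eg², CFSE = 6(−0.4) + 2(+0.6) = -1.2Δo = -1.2 × 110 = -132 kJ/mol.
Tetrahedral: e⁴ t₂⁴, CFSE = 4(−0.6) + 4(+0.4) = -0.8Δₜ = -0.8 × (4/9) × 110 = -39 kJ/mol.
OSPE = CFSE(oct) − CFSE(tet) = -132 − (-39) = -93 kJ/mol.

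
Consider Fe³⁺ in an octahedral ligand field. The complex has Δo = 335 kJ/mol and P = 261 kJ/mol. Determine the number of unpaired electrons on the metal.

1

Fe³⁺: group 8, so d-count = 8 − 3 = 5.
Δo > P, so pairing is preferred: the ground state is low-spin.
That gives t₂g⁵ eg⁰.
Unpaired electrons: 1.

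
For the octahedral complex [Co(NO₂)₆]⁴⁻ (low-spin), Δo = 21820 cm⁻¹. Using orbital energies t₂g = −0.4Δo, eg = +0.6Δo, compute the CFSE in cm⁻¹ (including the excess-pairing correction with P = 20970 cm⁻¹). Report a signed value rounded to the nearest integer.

-18306

Each NO₂⁻ contributes -1; 6 × (-1) = -6. With overall charge -4, Co is in the +2 oxidation state.
Co is in group 9, so Co²⁺ is d⁷ (9 − 2 = 7).
Electron filling gives t₂g⁶ eg¹.
Orbital CFSE = 6(-0.4) + 1(0.6) = -1.8Δo = -1.8 × 21820 = -39276 cm⁻¹.
High-spin d⁷ would be t₂g⁵ eg² with 2 pairs; low-spin has 3, so 1 excess pair costs +1P = +20970 cm⁻¹.
Combining: -39276 + 20970 = -18306 cm⁻¹.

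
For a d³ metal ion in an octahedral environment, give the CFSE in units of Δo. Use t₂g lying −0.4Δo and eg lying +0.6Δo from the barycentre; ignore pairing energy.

Configuration: t₂g³ eg⁰.
CFSE = 3(-0.4Δo) + 0(0.6Δo) = -1.2Δo + 0.0Δo = -1.2Δo.

-1.2 Δo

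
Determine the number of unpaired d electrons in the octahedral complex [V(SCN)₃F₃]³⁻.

2

Ligand charges: 3×(-1) from SCN⁻ and 3×(-1) from F⁻ sum to -6; with overall charge -3, V is +3.
V³⁺: group 5, so d-count = 5 − 3 = 2.
Configuration: t2g^2 e_g^0, giving 2 unpaired electrons.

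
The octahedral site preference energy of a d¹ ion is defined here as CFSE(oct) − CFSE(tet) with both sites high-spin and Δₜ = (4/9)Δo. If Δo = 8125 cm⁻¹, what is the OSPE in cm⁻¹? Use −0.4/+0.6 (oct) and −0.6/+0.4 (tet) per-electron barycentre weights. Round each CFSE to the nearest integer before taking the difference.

In an octahedral site d¹ (HS) is t2g^1 e_g^0, giving CFSE(oct) = -0.4Δo = -3250 cm⁻¹.
Tetrahedral: e^1 t2^0, CFSE = 1(−0.6) + 0(+0.4) = -0.6Δₜ = -0.6 × (4/9) × 8125 = -2167 cm⁻¹.
OSPE = -3250 − (-2167) = -1083 cm⁻¹.

-1083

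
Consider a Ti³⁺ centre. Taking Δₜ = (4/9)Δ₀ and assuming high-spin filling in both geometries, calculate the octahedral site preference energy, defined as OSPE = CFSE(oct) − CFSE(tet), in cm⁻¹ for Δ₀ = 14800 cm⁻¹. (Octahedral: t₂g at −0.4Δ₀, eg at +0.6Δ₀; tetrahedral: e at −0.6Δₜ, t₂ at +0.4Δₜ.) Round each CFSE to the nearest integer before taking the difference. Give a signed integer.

Ti sits in group 4; removing 3 electrons leaves Ti³⁺ with 4 − 3 = 1 d electrons.
In an octahedral site d¹ (HS) is t2g^1 e_g^0, giving CFSE(oct) = -0.4Δ₀ = -5920 cm⁻¹.
In a tetrahedral site the filling is e^1 t2^0: CFSE(tet) = -0.6Δₜ = -0.6 × (4/9)(14800) = -3947 cm⁻¹.
OSPE = CFSE(oct) − CFSE(tet) = -5920 − (-3947) = -1973 cm⁻¹.

-1973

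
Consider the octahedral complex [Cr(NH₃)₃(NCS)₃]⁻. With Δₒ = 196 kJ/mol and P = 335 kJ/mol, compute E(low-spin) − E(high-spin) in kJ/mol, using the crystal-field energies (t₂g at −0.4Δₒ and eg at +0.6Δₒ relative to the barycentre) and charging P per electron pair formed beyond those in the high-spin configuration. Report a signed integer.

Ligand charges: 3×(+0) from NH₃ and 3×(-1) from NCS⁻ sum to -3; with overall charge -1, Cr is +2.
Group 6 minus oxidation state +2 gives a d⁴ configuration for Cr²⁺.
High-spin d⁴ fills as t₂g³ eg¹ with CFSE 3(−0.4) + 1(+0.6) = -0.6Δₒ = -118 kJ/mol.
Low-spin t₂g⁴ eg⁰ gives -1.6Δₒ = -314 kJ/mol, but forming 1 extra pair costs 1P = 335 kJ/mol, so E(LS) = -314 + 335 = 21 kJ/mol.
E(LS) − E(HS) = 21 − (-118) = 139 kJ/mol.

139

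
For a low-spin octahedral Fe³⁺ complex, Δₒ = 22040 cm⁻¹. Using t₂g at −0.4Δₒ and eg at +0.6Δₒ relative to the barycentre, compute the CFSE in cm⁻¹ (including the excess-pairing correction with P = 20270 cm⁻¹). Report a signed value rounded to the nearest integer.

-3540

Group 8 minus oxidation state +3 gives a d⁵ configuration for Fe³⁺.
The d⁵ electrons fill as t₂g⁵ eg⁰.
Orbital CFSE = 5(-0.4) + 0(0.6) = -2.0Δₒ = -2.0 × 22040 = -44080 cm⁻¹.
High-spin d⁵ would be t₂g³ eg² with 0 pairs; low-spin has 2, so 2 excess pairs cost +2P = +40540 cm⁻¹.
Overall CFSE = -44080 + 40540 = -3540 cm⁻¹.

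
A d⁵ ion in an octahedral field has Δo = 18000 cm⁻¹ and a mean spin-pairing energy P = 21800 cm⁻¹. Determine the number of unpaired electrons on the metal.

Δo < P, so pairing is avoided: the ground state is high-spin.
Configuration: t2g^3 e_g^2.
Unpaired electrons: 5.

5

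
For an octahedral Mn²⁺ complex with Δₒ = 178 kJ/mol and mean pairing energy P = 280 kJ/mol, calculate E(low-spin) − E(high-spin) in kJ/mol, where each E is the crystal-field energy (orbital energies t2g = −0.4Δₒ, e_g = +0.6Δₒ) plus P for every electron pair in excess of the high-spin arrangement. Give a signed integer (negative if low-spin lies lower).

Group 7 minus oxidation state +2 gives a d⁵ configuration for Mn²⁺.
In the high-spin limit (t2g^3 e_g^2) the orbital term is 0.0Δₒ = 0 kJ/mol, with no excess pairing.
Low-spin t2g^5 e_g^0 gives -2.0Δₒ = -356 kJ/mol, but forming 2 extra pairs costs 2P = 560 kJ/mol, so E(LS) = -356 + 560 = 204 kJ/mol.
The difference is 204 − (0) = 204 kJ/mol, so high-spin lies lower.

204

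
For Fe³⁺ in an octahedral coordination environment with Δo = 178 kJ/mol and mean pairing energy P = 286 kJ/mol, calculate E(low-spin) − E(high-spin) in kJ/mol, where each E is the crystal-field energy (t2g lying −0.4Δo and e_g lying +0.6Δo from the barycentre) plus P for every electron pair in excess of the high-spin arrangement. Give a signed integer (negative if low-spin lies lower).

Fe is in group 8, so Fe³⁺ is d⁵ (8 − 3 = 5).
High-spin: t2g^3 e_g^2, CFSE = 0.0Δo = 0 kJ/mol.
For low-spin the configuration is t2g^5 e_g^0: orbital energy -2.0 × 178 = -356 kJ/mol, and 2 additional pairs relative to high-spin add 572 kJ/mol, giving 216 kJ/mol.
The difference is 216 − (0) = 216 kJ/mol, so high-spin lies lower.

216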